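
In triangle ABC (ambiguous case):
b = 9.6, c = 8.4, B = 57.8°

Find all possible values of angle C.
b/sin(B) = c/sin(C)  ⇒  sin(C) = c·sin(B)/b = 8.4·sin(57.8°)/9.6
sin(57.8°) ≈ 0.846193
sin(C) ≈ 8.4·0.846193/9.6 ≈ 7.10802/9.6 ≈ 0.740419
Candidate 1: C₁ = arcsin(0.740419) ≈ 47.7671°  →  A = 180° − 57.8° − 47.7671° ≈ 74.4329° > 0, valid
Candidate 2: C₂ = 180° − C₁ ≈ 132.233°  →  A = 180° − 57.8° − 132.233° ≈ -10.0329° ≤ 0, not a valid triangle

C = 47.77° (one solution)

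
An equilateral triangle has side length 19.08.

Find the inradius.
r = Area/s with s the semi-perimeter.
Area = (√3/4)·19.08² = (√3/4)·364.0464 ≈ 0.433013·364.0464 ≈ 157.637
s = 3·19.08/2 = 28.62
r ≈ 157.637/28.62 ≈ 5.50792
(Equivalently r = side/(2√3) = 19.08/3.4641 ≈ 5.50792.)

r = 5.508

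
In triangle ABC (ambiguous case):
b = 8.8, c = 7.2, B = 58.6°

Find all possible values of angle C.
b/sin(B) = c/sin(C)  ⇒  sin(C) = c·sin(B)/b = 7.2·sin(58.6°)/8.8
sin(58.6°) ≈ 0.853551
sin(C) ≈ 7.2·0.853551/8.8 ≈ 6.14557/8.8 ≈ 0.69836
Candidate 1: C₁ = arcsin(0.69836) ≈ 44.2956°  →  A = 180° − 58.6° − 44.2956° ≈ 77.1044° > 0, valid
Candidate 2: C₂ = 180° − C₁ ≈ 135.704°  →  A = 180° − 58.6° − 135.704° ≈ -14.3044° ≤ 0, not a valid triangle

C = 44.3° (one solution)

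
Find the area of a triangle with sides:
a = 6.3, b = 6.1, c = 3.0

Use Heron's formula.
s = (6.3 + 6.1 + 3.0)/2 = 15.4/2 = 7.7
s − a = 1.4, s − b = 1.6, s − c = 4.7
s(s−a)(s−b)(s−c) = 7.7·1.4·1.6·4.7 ≈ 81.0656
Area = √81.0656 ≈ 9.00364

Area = 9.004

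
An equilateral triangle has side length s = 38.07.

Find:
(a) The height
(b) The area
(a) The height splits the triangle into two 30-60-90 halves: h = s·√3/2 = 38.07·1.73205/2 ≈ 65.9392/2 ≈ 32.9696
(b) Area = (√3/4)·s² = (√3/4)·38.07² = (√3/4)·1449.3249 ≈ 0.433013·1449.3249 ≈ 627.576

Height = 32.97, Area = 627.6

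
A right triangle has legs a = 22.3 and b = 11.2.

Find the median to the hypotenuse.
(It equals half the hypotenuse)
Hypotenuse c = √(a² + b²) = √(497.29 + 125.44) = √622.73 ≈ 24.9546
Median to hypotenuse = c/2 ≈ 24.9546/2 ≈ 12.4773

Median = 12.48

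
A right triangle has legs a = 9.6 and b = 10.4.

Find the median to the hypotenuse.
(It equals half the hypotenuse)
Hypotenuse c = √(a² + b²) = √(92.16 + 108.16) = √200.32 ≈ 14.1534
Median to hypotenuse = c/2 ≈ 14.1534/2 ≈ 7.07672

Median = 7.077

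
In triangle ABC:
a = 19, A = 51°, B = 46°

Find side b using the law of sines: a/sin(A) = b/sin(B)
a/sin(A) = b/sin(B)  ⇒  b = a·sin(B)/sin(A) = 19·sin(46°)/sin(51°)
sin(46°) ≈ 0.71934, sin(51°) ≈ 0.777146
b ≈ 19·0.71934/0.777146 ≈ 13.6675/0.777146 ≈ 17.5867

b = 17.59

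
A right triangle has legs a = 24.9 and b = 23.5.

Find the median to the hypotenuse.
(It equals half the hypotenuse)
Hypotenuse c = √(a² + b²) = √(620.01 + 552.25) = √1172.26 ≈ 34.2383
Median to hypotenuse = c/2 ≈ 34.2383/2 ≈ 17.1191

Median = 17.12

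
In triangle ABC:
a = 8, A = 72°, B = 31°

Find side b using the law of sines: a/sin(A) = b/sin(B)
a/sin(A) = b/sin(B)  ⇒  b = a·sin(B)/sin(A) = 8·sin(31°)/sin(72°)
sin(31°) ≈ 0.515038, sin(72°) ≈ 0.951057
b ≈ 8·0.515038/0.951057 ≈ 4.1203/0.951057 ≈ 4.33234

b = 4.332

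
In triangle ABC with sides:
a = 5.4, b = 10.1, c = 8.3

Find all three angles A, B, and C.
Law of cosines for each angle (a² = 29.16, b² = 102.01, c² = 68.89):
cos(A) = (b² + c² − a²)/(2bc) = (102.01 + 68.89 − 29.16)/(2·10.1·8.3) = 141.74/167.66 ≈ 0.845401  ⇒  A ≈ 32.285°
cos(B) = (a² + c² − b²)/(2ac) = (29.16 + 68.89 − 102.01)/(2·5.4·8.3) = -3.96/89.64 ≈ -0.0441767  ⇒  B ≈ 92.532°
cos(C) = (a² + b² − c²)/(2ab) = (29.16 + 102.01 − 68.89)/(2·5.4·10.1) = 62.28/109.08 ≈ 0.570957  ⇒  C ≈ 55.183°
Check: A + B + C ≈ 180°

A = 32.29°, B = 92.53°, C = 55.18°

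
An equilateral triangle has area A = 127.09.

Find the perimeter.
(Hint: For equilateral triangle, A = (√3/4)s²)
A = (√3/4)s²  ⇒  s² = 4A/√3 = 4·127.09/√3 = 508.36/1.73205 ≈ 293.502
s ≈ √293.502 ≈ 17.1319
Perimeter = 3s ≈ 3·17.1319 ≈ 51.3957

Perimeter = 51.4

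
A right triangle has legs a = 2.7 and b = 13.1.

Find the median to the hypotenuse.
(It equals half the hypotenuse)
Hypotenuse c = √(a² + b²) = √(7.29 + 171.61) = √178.9 ≈ 13.3754
Median to hypotenuse = c/2 ≈ 13.3754/2 ≈ 6.68768

Median = 6.688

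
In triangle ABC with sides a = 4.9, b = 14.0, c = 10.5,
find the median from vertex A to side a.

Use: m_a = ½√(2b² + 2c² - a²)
m_a = ½√(2·14.0² + 2·10.5² − 4.9²) = ½√(2·196 + 2·110.25 − 24.01) = ½√(392 + 220.5 − 24.01) = ½√588.49
√588.49 ≈ 24.2588, so m_a ≈ 12.1294

m_a = 12.13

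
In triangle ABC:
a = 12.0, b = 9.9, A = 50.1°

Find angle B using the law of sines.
a/sin(A) = b/sin(B)  ⇒  sin(B) = b·sin(A)/a = 9.9·sin(50.1°)/12.0
sin(50.1°) ≈ 0.767165
sin(B) ≈ 9.9·0.767165/12.0 ≈ 7.59494/12.0 ≈ 0.632911
B = arcsin(0.632911) ≈ 39.2652°
(Since b ≤ a we need B ≤ A, so the obtuse alternative 180° − 39.2652° ≈ 140.735° is rejected.)

B = 39.27°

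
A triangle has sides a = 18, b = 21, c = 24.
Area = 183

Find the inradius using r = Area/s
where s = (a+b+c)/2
s = (18 + 21 + 24)/2 = 63/2 = 31.5
r = Area/s = 183/31.5 ≈ 5.80952

r = 5.81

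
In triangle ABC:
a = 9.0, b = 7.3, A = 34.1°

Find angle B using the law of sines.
a/sin(A) = b/sin(B)  ⇒  sin(B) = b·sin(A)/a = 7.3·sin(34.1°)/9.0
sin(34.1°) ≈ 0.560639
sin(B) ≈ 7.3·0.560639/9.0 ≈ 4.09266/9.0 ≈ 0.454741
B = arcsin(0.454741) ≈ 27.0482°
(Since b ≤ a we need B ≤ A, so the obtuse alternative 180° − 27.0482° ≈ 152.952° is rejected.)

B = 27.05°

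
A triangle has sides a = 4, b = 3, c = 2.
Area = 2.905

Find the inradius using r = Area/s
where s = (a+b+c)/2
s = (4 + 3 + 2)/2 = 9/2 = 4.5
r = Area/s = 2.905/4.5 ≈ 0.645556

r = 0.6456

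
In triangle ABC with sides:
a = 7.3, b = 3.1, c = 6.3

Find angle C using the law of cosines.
c² = a² + b² − 2ab·cos(C)  ⇒  cos(C) = (a² + b² − c²)/(2ab)
cos(C) = (7.3² + 3.1² − 6.3²)/(2·7.3·3.1) = (53.29 + 9.61 − 39.69)/45.26 = 23.21/45.26 ≈ 0.512815
C = arccos(0.512815) ≈ 59.1485°

C = 59.15°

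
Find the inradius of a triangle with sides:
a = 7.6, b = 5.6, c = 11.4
r = Area/s where s is the semi-perimeter.
s = (7.6 + 5.6 + 11.4)/2 = 24.6/2 = 12.3
Area = √(s(s−a)(s−b)(s−c)) = √(12.3·4.7·6.7·0.9) ≈ √348.594 ≈ 18.6707
r ≈ 18.6707/12.3 ≈ 1.51794

r = 1.518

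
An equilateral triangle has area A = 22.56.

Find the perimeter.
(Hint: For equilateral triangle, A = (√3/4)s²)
A = (√3/4)s²  ⇒  s² = 4A/√3 = 4·22.56/√3 = 90.24/1.73205 ≈ 52.1001
s ≈ √52.1001 ≈ 7.21804
Perimeter = 3s ≈ 3·7.21804 ≈ 21.6541

Perimeter = 21.65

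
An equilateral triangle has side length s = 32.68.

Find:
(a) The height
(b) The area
(a) The height splits the triangle into two 30-60-90 halves: h = s·√3/2 = 32.68·1.73205/2 ≈ 56.6034/2 ≈ 28.3017
(b) Area = (√3/4)·s² = (√3/4)·32.68² = (√3/4)·1067.9824 ≈ 0.433013·1067.9824 ≈ 462.45

Height = 28.3, Area = 462.4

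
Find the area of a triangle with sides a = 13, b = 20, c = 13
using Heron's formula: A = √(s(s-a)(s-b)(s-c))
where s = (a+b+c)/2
s = (13 + 20 + 13)/2 = 46/2 = 23
s − a = 10, s − b = 3, s − c = 10
s(s−a)(s−b)(s−c) = 23·10·3·10 = 6900
Area = √6900 ≈ 83.0662

s = 23.0, Area = 83.07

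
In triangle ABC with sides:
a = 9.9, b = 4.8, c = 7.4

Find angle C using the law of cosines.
c² = a² + b² − 2ab·cos(C)  ⇒  cos(C) = (a² + b² − c²)/(2ab)
cos(C) = (9.9² + 4.8² − 7.4²)/(2·9.9·4.8) = (98.01 + 23.04 − 54.76)/95.04 = 66.29/95.04 ≈ 0.697496
C = arccos(0.697496) ≈ 45.7736°

C = 45.77°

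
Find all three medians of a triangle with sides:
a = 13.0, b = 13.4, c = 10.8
Median formula: m_a = ½√(2b² + 2c² − a²) (and cyclically). a² = 169, b² = 179.56, c² = 116.64.
m_a = ½√(2·179.56 + 2·116.64 − 169) = ½√423.4 ≈ ½·20.5767 ≈ 10.2883
m_b = ½√(2·169 + 2·116.64 − 179.56) = ½√391.72 ≈ ½·19.7919 ≈ 9.89596
m_c = ½√(2·169 + 2·179.56 − 116.64) = ½√580.48 ≈ ½·24.0932 ≈ 12.0466

m_a = 10.29, m_b = 9.896, m_c = 12.05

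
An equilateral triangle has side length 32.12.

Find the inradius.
r = Area/s with s the semi-perimeter.
Area = (√3/4)·32.12² = (√3/4)·1031.6944 ≈ 0.433013·1031.6944 ≈ 446.737
s = 3·32.12/2 = 48.18
r ≈ 446.737/48.18 ≈ 9.27225
(Equivalently r = side/(2√3) = 32.12/3.4641 ≈ 9.27225.)

r = 9.272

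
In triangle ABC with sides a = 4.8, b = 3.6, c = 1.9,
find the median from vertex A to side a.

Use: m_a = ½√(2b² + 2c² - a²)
m_a = ½√(2·3.6² + 2·1.9² − 4.8²) = ½√(2·12.96 + 2·3.61 − 23.04) = ½√(25.92 + 7.22 − 23.04) = ½√10.1
√10.1 ≈ 3.17805, so m_a ≈ 1.58902

m_a = 1.589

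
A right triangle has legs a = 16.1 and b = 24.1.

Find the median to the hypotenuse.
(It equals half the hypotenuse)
Hypotenuse c = √(a² + b²) = √(259.21 + 580.81) = √840.02 ≈ 28.9831
Median to hypotenuse = c/2 ≈ 28.9831/2 ≈ 14.4915

Median = 14.49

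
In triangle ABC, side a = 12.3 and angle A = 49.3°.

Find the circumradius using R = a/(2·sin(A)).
R = a/(2·sin(A)) = 12.3/(2·sin(49.3°))
sin(49.3°) ≈ 0.758134
R ≈ 12.3/(2·0.758134) = 12.3/1.51627 ≈ 8.11202

R = 8.112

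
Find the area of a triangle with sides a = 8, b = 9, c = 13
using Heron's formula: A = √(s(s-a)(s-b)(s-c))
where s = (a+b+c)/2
s = (8 + 9 + 13)/2 = 30/2 = 15
s − a = 7, s − b = 6, s − c = 2
s(s−a)(s−b)(s−c) = 15·7·6·2 = 1260
Area = √1260 ≈ 35.4965

s = 15.0, Area = 35.5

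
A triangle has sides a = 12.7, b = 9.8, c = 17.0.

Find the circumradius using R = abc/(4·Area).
First find the area with Heron's formula.
s = (12.7 + 9.8 + 17.0)/2 = 19.75
Area = √(s(s−a)(s−b)(s−c)) = √(19.75·7.05·9.95·2.75) ≈ √3809.89 ≈ 61.7243
abc = 12.7·9.8·17.0 = 2115.82
R = abc/(4·Area) ≈ 2115.82/(4·61.7243) = 2115.82/246.897 ≈ 8.56964

R = 8.57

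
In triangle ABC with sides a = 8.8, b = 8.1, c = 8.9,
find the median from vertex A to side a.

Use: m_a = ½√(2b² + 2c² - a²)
m_a = ½√(2·8.1² + 2·8.9² − 8.8²) = ½√(2·65.61 + 2·79.21 − 77.44) = ½√(131.22 + 158.42 − 77.44) = ½√212.2
√212.2 ≈ 14.5671, so m_a ≈ 7.28354

m_a = 7.284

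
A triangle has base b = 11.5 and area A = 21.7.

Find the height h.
A = ½·b·h  ⇒  h = 2A/b = 2·21.7/11.5 = 43.4/11.5 ≈ 3.77391

h = 3.774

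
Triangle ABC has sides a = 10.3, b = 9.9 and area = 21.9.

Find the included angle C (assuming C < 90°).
Area = ½·a·b·sin(C)  ⇒  sin(C) = 2·Area/(a·b) = 2·21.9/(10.3·9.9) = 43.8/101.97 ≈ 0.429538
C = arcsin(0.429538) ≈ 25.4383° (taking the acute solution since C < 90°)

C = 25.44°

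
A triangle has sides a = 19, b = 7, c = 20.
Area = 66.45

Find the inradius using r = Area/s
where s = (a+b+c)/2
s = (19 + 7 + 20)/2 = 46/2 = 23
r = Area/s = 66.45/23 ≈ 2.88913

r = 2.889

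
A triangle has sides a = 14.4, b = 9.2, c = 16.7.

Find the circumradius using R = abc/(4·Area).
First find the area with Heron's formula.
s = (14.4 + 9.2 + 16.7)/2 = 20.15
Area = √(s(s−a)(s−b)(s−c)) = √(20.15·5.75·10.95·3.45) ≈ √4377 ≈ 66.1589
abc = 14.4·9.2·16.7 = 2212.416
R = abc/(4·Area) ≈ 2212.416/(4·66.1589) = 2212.416/264.635 ≈ 8.36024

R = 8.36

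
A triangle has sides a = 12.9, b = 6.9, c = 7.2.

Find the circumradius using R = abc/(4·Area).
First find the area with Heron's formula.
s = (12.9 + 6.9 + 7.2)/2 = 13.5
Area = √(s(s−a)(s−b)(s−c)) = √(13.5·0.6·6.6·6.3) ≈ √336.798 ≈ 18.3521
abc = 12.9·6.9·7.2 = 640.872
R = abc/(4·Area) ≈ 640.872/(4·18.3521) = 640.872/73.4082 ≈ 8.73025

R = 8.73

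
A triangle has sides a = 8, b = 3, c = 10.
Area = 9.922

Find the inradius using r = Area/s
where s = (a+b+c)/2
s = (8 + 3 + 10)/2 = 21/2 = 10.5
r = Area/s = 9.922/10.5 ≈ 0.944952

r = 0.945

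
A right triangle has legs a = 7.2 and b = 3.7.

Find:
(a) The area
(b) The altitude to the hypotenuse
(a) The legs are perpendicular, so Area = ½·a·b = ½·7.2·3.7 = ½·26.64 = 13.32
(b) Hypotenuse c = √(a² + b²) = √(51.84 + 13.69) = √65.53 ≈ 8.09506
    Area = ½·c·h_c  ⇒  h_c = 2·Area/c = 26.64/8.09506 ≈ 3.2909

Area = 13.32, h_c = 3.291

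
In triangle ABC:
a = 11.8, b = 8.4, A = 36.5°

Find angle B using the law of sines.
a/sin(A) = b/sin(B)  ⇒  sin(B) = b·sin(A)/a = 8.4·sin(36.5°)/11.8
sin(36.5°) ≈ 0.594823
sin(B) ≈ 8.4·0.594823/11.8 ≈ 4.99651/11.8 ≈ 0.423433
B = arcsin(0.423433) ≈ 25.0515°
(Since b ≤ a we need B ≤ A, so the obtuse alternative 180° − 25.0515° ≈ 154.948° is rejected.)

B = 25.05°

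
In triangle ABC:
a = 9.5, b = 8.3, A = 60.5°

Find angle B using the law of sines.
a/sin(A) = b/sin(B)  ⇒  sin(B) = b·sin(A)/a = 8.3·sin(60.5°)/9.5
sin(60.5°) ≈ 0.870356
sin(B) ≈ 8.3·0.870356/9.5 ≈ 7.22395/9.5 ≈ 0.760416
B = arcsin(0.760416) ≈ 49.5009°
(Since b ≤ a we need B ≤ A, so the obtuse alternative 180° − 49.5009° ≈ 130.499° is rejected.)

B = 49.5°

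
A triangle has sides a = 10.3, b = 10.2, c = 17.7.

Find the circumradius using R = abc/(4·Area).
First find the area with Heron's formula.
s = (10.3 + 10.2 + 17.7)/2 = 19.1
Area = √(s(s−a)(s−b)(s−c)) = √(19.1·8.8·8.9·1.4) ≈ √2094.28 ≈ 45.7633
abc = 10.3·10.2·17.7 = 1859.562
R = abc/(4·Area) ≈ 1859.562/(4·45.7633) = 1859.562/183.053 ≈ 10.1586

R = 10.16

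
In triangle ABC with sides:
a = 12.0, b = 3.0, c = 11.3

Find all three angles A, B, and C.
Law of cosines for each angle (a² = 144, b² = 9, c² = 127.69):
cos(A) = (b² + c² − a²)/(2bc) = (9 + 127.69 − 144)/(2·3.0·11.3) = -7.31/67.8 ≈ -0.107817  ⇒  A ≈ 96.1895°
cos(B) = (a² + c² − b²)/(2ac) = (144 + 127.69 − 9)/(2·12.0·11.3) = 262.69/271.2 ≈ 0.968621  ⇒  B ≈ 14.3913°
cos(C) = (a² + b² − c²)/(2ab) = (144 + 9 − 127.69)/(2·12.0·3.0) = 25.31/72 ≈ 0.351528  ⇒  C ≈ 69.4192°
Check: A + B + C ≈ 180°

A = 96.19°, B = 14.39°, C = 69.42°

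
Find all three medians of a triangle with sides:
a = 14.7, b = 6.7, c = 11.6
Median formula: m_a = ½√(2b² + 2c² − a²) (and cyclically). a² = 216.09, b² = 44.89, c² = 134.56.
m_a = ½√(2·44.89 + 2·134.56 − 216.09) = ½√142.81 ≈ ½·11.9503 ≈ 5.97516
m_b = ½√(2·216.09 + 2·134.56 − 44.89) = ½√656.41 ≈ ½·25.6205 ≈ 12.8102
m_c = ½√(2·216.09 + 2·44.89 − 134.56) = ½√387.4 ≈ ½·19.6825 ≈ 9.84124

m_a = 5.975, m_b = 12.81, m_c = 9.841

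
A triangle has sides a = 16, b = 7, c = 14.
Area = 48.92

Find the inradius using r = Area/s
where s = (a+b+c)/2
s = (16 + 7 + 14)/2 = 37/2 = 18.5
r = Area/s = 48.92/18.5 ≈ 2.64432

r = 2.644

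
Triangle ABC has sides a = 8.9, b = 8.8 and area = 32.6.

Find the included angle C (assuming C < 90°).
Area = ½·a·b·sin(C)  ⇒  sin(C) = 2·Area/(a·b) = 2·32.6/(8.9·8.8) = 65.2/78.32 ≈ 0.832482
C = arcsin(0.832482) ≈ 56.3546° (taking the acute solution since C < 90°)

C = 56.35°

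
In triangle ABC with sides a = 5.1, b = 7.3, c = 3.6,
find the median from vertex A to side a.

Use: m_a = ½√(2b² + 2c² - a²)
m_a = ½√(2·7.3² + 2·3.6² − 5.1²) = ½√(2·53.29 + 2·12.96 − 26.01) = ½√(106.58 + 25.92 − 26.01) = ½√106.49
√106.49 ≈ 10.3194, so m_a ≈ 5.1597

m_a = 5.16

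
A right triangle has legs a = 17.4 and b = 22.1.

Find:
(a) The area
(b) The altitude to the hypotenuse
(a) The legs are perpendicular, so Area = ½·a·b = ½·17.4·22.1 = ½·384.54 = 192.27
(b) Hypotenuse c = √(a² + b²) = √(302.76 + 488.41) = √791.17 ≈ 28.1277
    Area = ½·c·h_c  ⇒  h_c = 2·Area/c = 384.54/28.1277 ≈ 13.6712

Area = 192.27, h_c = 13.67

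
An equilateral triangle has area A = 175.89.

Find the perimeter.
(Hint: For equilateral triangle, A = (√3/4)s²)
A = (√3/4)s²  ⇒  s² = 4A/√3 = 4·175.89/√3 = 703.56/1.73205 ≈ 406.201
s ≈ √406.201 ≈ 20.1544
Perimeter = 3s ≈ 3·20.1544 ≈ 60.4633

Perimeter = 60.46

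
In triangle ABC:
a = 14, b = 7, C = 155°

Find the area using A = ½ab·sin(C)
A = ½·a·b·sin(C) = ½·14·7·sin(155°)
sin(155°) ≈ 0.422618
A ≈ ½·98·0.422618 = 49·0.422618 ≈ 20.7083

Area = 20.71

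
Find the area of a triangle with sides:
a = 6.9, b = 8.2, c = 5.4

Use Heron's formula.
s = (6.9 + 8.2 + 5.4)/2 = 20.5/2 = 10.25
s − a = 3.35, s − b = 2.05, s − c = 4.85
s(s−a)(s−b)(s−c) = 10.25·3.35·2.05·4.85 ≈ 341.401
Area = √341.401 ≈ 18.477

Area = 18.48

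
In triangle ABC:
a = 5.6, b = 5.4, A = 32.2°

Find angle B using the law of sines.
a/sin(A) = b/sin(B)  ⇒  sin(B) = b·sin(A)/a = 5.4·sin(32.2°)/5.6
sin(32.2°) ≈ 0.532876
sin(B) ≈ 5.4·0.532876/5.6 ≈ 2.87753/5.6 ≈ 0.513845
B = arcsin(0.513845) ≈ 30.9203°
(Since b ≤ a we need B ≤ A, so the obtuse alternative 180° − 30.9203° ≈ 149.08° is rejected.)

B = 30.92°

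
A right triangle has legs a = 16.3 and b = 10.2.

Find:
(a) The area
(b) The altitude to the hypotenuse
(a) The legs are perpendicular, so Area = ½·a·b = ½·16.3·10.2 = ½·166.26 = 83.13
(b) Hypotenuse c = √(a² + b²) = √(265.69 + 104.04) = √369.73 ≈ 19.2284
    Area = ½·c·h_c  ⇒  h_c = 2·Area/c = 166.26/19.2284 ≈ 8.6466

Area = 83.13, h_c = 8.647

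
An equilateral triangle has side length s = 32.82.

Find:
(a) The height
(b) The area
(a) The height splits the triangle into two 30-60-90 halves: h = s·√3/2 = 32.82·1.73205/2 ≈ 56.8459/2 ≈ 28.423
(b) Area = (√3/4)·s² = (√3/4)·32.82² = (√3/4)·1077.1524 ≈ 0.433013·1077.1524 ≈ 466.421

Height = 28.42, Area = 466.4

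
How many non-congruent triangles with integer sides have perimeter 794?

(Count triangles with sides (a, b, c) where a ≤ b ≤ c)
Let a ≤ b ≤ c with a + b + c = 794. The only binding inequality is a + b > c, i.e. 794 − c > c, so c < 794/2; and c ≥ 794/3 since c is the largest side.
So 265 ≤ c ≤ 396. For each c, b runs from ⌈(794 − c)/2⌉ up to c (then a = 794 − b − c satisfies 1 ≤ a ≤ b automatically), giving c − ⌈(794 − c)/2⌉ + 1 choices.
Summing over c: 1 + 3 + 4 + 6 + … + 196 + 198  (132 terms, c = 265, …, 396) = 13134
Check (closed form: nearest integer to p²/48 for even p, (p+3)²/48 for odd p): 794²/48 = 630436/48 ≈ 13134.08 → 13134

13134 triangles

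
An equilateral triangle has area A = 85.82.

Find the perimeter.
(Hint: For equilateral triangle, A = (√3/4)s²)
A = (√3/4)s²  ⇒  s² = 4A/√3 = 4·85.82/√3 = 343.28/1.73205 ≈ 198.193
s ≈ √198.193 ≈ 14.0781
Perimeter = 3s ≈ 3·14.0781 ≈ 42.2343

Perimeter = 42.23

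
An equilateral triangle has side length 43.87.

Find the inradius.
r = Area/s with s the semi-perimeter.
Area = (√3/4)·43.87² = (√3/4)·1924.5769 ≈ 0.433013·1924.5769 ≈ 833.366
s = 3·43.87/2 = 65.805
r ≈ 833.366/65.805 ≈ 12.6642
(Equivalently r = side/(2√3) = 43.87/3.4641 ≈ 12.6642.)

r = 12.66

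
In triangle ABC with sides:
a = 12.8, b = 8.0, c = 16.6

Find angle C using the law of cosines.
c² = a² + b² − 2ab·cos(C)  ⇒  cos(C) = (a² + b² − c²)/(2ab)
cos(C) = (12.8² + 8.0² − 16.6²)/(2·12.8·8.0) = (163.84 + 64 − 275.56)/204.8 = -47.72/204.8 ≈ -0.233008
C = arccos(-0.233008) ≈ 103.474°

C = 103.5°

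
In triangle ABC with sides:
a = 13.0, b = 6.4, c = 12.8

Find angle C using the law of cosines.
c² = a² + b² − 2ab·cos(C)  ⇒  cos(C) = (a² + b² − c²)/(2ab)
cos(C) = (13.0² + 6.4² − 12.8²)/(2·13.0·6.4) = (169 + 40.96 − 163.84)/166.4 = 46.12/166.4 ≈ 0.277163
C = arccos(0.277163) ≈ 73.909°

C = 73.91°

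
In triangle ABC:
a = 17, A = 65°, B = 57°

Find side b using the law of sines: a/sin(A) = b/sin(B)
a/sin(A) = b/sin(B)  ⇒  b = a·sin(B)/sin(A) = 17·sin(57°)/sin(65°)
sin(57°) ≈ 0.838671, sin(65°) ≈ 0.906308
b ≈ 17·0.838671/0.906308 ≈ 14.2574/0.906308 ≈ 15.7313

b = 15.73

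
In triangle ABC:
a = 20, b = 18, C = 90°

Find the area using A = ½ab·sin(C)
A = ½·a·b·sin(C) = ½·20·18·sin(90°)
sin(90°) ≈ 1
A ≈ ½·360·1 = 180·1 ≈ 180

Area = 180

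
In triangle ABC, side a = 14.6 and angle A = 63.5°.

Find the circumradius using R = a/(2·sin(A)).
R = a/(2·sin(A)) = 14.6/(2·sin(63.5°))
sin(63.5°) ≈ 0.894934
R ≈ 14.6/(2·0.894934) = 14.6/1.78987 ≈ 8.15702

R = 8.157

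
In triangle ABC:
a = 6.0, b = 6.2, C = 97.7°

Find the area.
Two sides and the included angle (SAS): A = ½·a·b·sin(C) = ½·6.0·6.2·sin(97.7°)
sin(97.7°) ≈ 0.990983
A ≈ ½·37.2·0.990983 = 18.6·0.990983 ≈ 18.4323

Area = 18.43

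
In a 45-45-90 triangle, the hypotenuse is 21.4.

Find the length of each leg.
In a 45-45-90 triangle hypotenuse = leg·√2, so leg = hypotenuse/√2.
Leg = 21.4/√2 ≈ 21.4/1.41421 ≈ 15.1321

Each leg = 15.13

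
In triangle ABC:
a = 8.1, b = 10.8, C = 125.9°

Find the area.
Two sides and the included angle (SAS): A = ½·a·b·sin(C) = ½·8.1·10.8·sin(125.9°)
sin(125.9°) ≈ 0.810042
A ≈ ½·87.48·0.810042 = 43.74·0.810042 ≈ 35.4312

Area = 35.43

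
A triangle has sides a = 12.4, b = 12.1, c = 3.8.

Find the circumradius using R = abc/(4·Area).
First find the area with Heron's formula.
s = (12.4 + 12.1 + 3.8)/2 = 14.15
Area = √(s(s−a)(s−b)(s−c)) = √(14.15·1.75·2.05·10.35) ≈ √525.398 ≈ 22.9216
abc = 12.4·12.1·3.8 = 570.152
R = abc/(4·Area) ≈ 570.152/(4·22.9216) = 570.152/91.6863 ≈ 6.21851

R = 6.219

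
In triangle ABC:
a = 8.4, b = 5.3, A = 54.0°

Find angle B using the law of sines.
a/sin(A) = b/sin(B)  ⇒  sin(B) = b·sin(A)/a = 5.3·sin(54.0°)/8.4
sin(54.0°) ≈ 0.809017
sin(B) ≈ 5.3·0.809017/8.4 ≈ 4.28779/8.4 ≈ 0.510451
B = arcsin(0.510451) ≈ 30.6939°
(Since b ≤ a we need B ≤ A, so the obtuse alternative 180° − 30.6939° ≈ 149.306° is rejected.)

B = 30.69°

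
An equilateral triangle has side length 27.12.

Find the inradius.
r = Area/s with s the semi-perimeter.
Area = (√3/4)·27.12² = (√3/4)·735.4944 ≈ 0.433013·735.4944 ≈ 318.478
s = 3·27.12/2 = 40.68
r ≈ 318.478/40.68 ≈ 7.82887
(Equivalently r = side/(2√3) = 27.12/3.4641 ≈ 7.82887.)

r = 7.829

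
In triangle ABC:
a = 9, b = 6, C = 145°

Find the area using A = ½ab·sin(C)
A = ½·a·b·sin(C) = ½·9·6·sin(145°)
sin(145°) ≈ 0.573576
A ≈ ½·54·0.573576 = 27·0.573576 ≈ 15.4866

Area = 15.49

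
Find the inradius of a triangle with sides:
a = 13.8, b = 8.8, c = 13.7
r = Area/s where s is the semi-perimeter.
s = (13.8 + 8.8 + 13.7)/2 = 36.3/2 = 18.15
Area = √(s(s−a)(s−b)(s−c)) = √(18.15·4.35·9.35·4.45) ≈ √3285.02 ≈ 57.3151
r ≈ 57.3151/18.15 ≈ 3.15785

r = 3.158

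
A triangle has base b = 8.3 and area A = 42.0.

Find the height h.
A = ½·b·h  ⇒  h = 2A/b = 2·42.0/8.3 = 84/8.3 ≈ 10.1205

h = 10.12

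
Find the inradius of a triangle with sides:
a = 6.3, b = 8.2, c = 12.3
r = Area/s where s is the semi-perimeter.
s = (6.3 + 8.2 + 12.3)/2 = 26.8/2 = 13.4
Area = √(s(s−a)(s−b)(s−c)) = √(13.4·7.1·5.2·1.1) ≈ √544.201 ≈ 23.3281
r ≈ 23.3281/13.4 ≈ 1.7409

r = 1.741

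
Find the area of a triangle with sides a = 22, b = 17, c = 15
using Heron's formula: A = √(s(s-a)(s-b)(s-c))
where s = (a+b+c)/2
s = (22 + 17 + 15)/2 = 54/2 = 27
s − a = 5, s − b = 10, s − c = 12
s(s−a)(s−b)(s−c) = 27·5·10·12 = 16200
Area = √16200 ≈ 127.279

s = 27.0, Area = 127.3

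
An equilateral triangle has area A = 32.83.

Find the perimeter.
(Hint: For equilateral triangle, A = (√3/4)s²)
A = (√3/4)s²  ⇒  s² = 4A/√3 = 4·32.83/√3 = 131.32/1.73205 ≈ 75.8176
s ≈ √75.8176 ≈ 8.70733
Perimeter = 3s ≈ 3·8.70733 ≈ 26.122

Perimeter = 26.12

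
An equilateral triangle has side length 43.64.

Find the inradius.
r = Area/s with s the semi-perimeter.
Area = (√3/4)·43.64² = (√3/4)·1904.4496 ≈ 0.433013·1904.4496 ≈ 824.651
s = 3·43.64/2 = 65.46
r ≈ 824.651/65.46 ≈ 12.5978
(Equivalently r = side/(2√3) = 43.64/3.4641 ≈ 12.5978.)

r = 12.6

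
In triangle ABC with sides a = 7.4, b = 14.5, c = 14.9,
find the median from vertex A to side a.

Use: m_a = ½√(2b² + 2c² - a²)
m_a = ½√(2·14.5² + 2·14.9² − 7.4²) = ½√(2·210.25 + 2·222.01 − 54.76) = ½√(420.5 + 444.02 − 54.76) = ½√809.76
√809.76 ≈ 28.4563, so m_a ≈ 14.2281

m_a = 14.23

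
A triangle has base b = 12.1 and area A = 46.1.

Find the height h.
A = ½·b·h  ⇒  h = 2A/b = 2·46.1/12.1 = 92.2/12.1 ≈ 7.61983

h = 7.62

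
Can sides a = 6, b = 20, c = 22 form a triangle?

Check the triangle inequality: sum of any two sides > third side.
a + b vs c: 6 + 20 = 26 > 22  ✓
a + c vs b: 6 + 22 = 28 > 20  ✓
b + c vs a: 20 + 22 = 42 > 6  ✓

Yes, triangle inequality satisfied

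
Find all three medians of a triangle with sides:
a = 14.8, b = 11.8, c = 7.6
Median formula: m_a = ½√(2b² + 2c² − a²) (and cyclically). a² = 219.04, b² = 139.24, c² = 57.76.
m_a = ½√(2·139.24 + 2·57.76 − 219.04) = ½√174.96 ≈ ½·13.2272 ≈ 6.61362
m_b = ½√(2·219.04 + 2·57.76 − 139.24) = ½√414.36 ≈ ½·20.3558 ≈ 10.1779
m_c = ½√(2·219.04 + 2·139.24 − 57.76) = ½√658.8 ≈ ½·25.6671 ≈ 12.8335

m_a = 6.614, m_b = 10.18, m_c = 12.83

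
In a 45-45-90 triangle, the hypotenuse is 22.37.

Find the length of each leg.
In a 45-45-90 triangle hypotenuse = leg·√2, so leg = hypotenuse/√2.
Leg = 22.37/√2 ≈ 22.37/1.41421 ≈ 15.818

Each leg = 15.82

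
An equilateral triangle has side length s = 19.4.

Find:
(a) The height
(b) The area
(a) The height splits the triangle into two 30-60-90 halves: h = s·√3/2 = 19.4·1.73205/2 ≈ 33.6018/2 ≈ 16.8009
(b) Area = (√3/4)·s² = (√3/4)·19.4² = (√3/4)·376.36 ≈ 0.433013·376.36 ≈ 162.969

Height = 16.8, Area = 163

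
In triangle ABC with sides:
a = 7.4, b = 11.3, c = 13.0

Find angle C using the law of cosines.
c² = a² + b² − 2ab·cos(C)  ⇒  cos(C) = (a² + b² − c²)/(2ab)
cos(C) = (7.4² + 11.3² − 13.0²)/(2·7.4·11.3) = (54.76 + 127.69 − 169)/167.24 = 13.45/167.24 ≈ 0.0804233
C = arccos(0.0804233) ≈ 85.3871°

C = 85.39°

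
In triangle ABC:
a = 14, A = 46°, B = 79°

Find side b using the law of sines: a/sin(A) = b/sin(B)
a/sin(A) = b/sin(B)  ⇒  b = a·sin(B)/sin(A) = 14·sin(79°)/sin(46°)
sin(79°) ≈ 0.981627, sin(46°) ≈ 0.71934
b ≈ 14·0.981627/0.71934 ≈ 13.7428/0.71934 ≈ 19.1047

b = 19.1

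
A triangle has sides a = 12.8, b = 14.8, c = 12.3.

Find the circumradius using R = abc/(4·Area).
First find the area with Heron's formula.
s = (12.8 + 14.8 + 12.3)/2 = 19.95
Area = √(s(s−a)(s−b)(s−c)) = √(19.95·7.15·5.15·7.65) ≈ √5619.76 ≈ 74.965
abc = 12.8·14.8·12.3 = 2330.112
R = abc/(4·Area) ≈ 2330.112/(4·74.965) = 2330.112/299.86 ≈ 7.77066

R = 7.771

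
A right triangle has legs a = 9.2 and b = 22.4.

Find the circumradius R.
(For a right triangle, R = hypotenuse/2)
Hypotenuse c = √(a² + b²) = √(84.64 + 501.76) = √586.4 ≈ 24.2157
R = c/2 ≈ 24.2157/2 ≈ 12.1078

R = 12.11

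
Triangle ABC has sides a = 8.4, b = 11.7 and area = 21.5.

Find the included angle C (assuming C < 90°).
Area = ½·a·b·sin(C)  ⇒  sin(C) = 2·Area/(a·b) = 2·21.5/(8.4·11.7) = 43/98.28 ≈ 0.437525
C = arcsin(0.437525) ≈ 25.9461° (taking the acute solution since C < 90°)

C = 25.95°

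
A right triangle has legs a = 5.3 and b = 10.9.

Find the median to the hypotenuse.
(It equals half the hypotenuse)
Hypotenuse c = √(a² + b²) = √(28.09 + 118.81) = √146.9 ≈ 12.1202
Median to hypotenuse = c/2 ≈ 12.1202/2 ≈ 6.06012

Median = 6.06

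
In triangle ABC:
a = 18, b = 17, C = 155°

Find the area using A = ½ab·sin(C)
A = ½·a·b·sin(C) = ½·18·17·sin(155°)
sin(155°) ≈ 0.422618
A ≈ ½·306·0.422618 = 153·0.422618 ≈ 64.6606

Area = 64.66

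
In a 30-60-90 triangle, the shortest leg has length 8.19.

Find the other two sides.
In a 30-60-90 triangle the sides are in ratio 1 : √3 : 2 (short leg : long leg : hypotenuse).
Long leg = 8.19·√3 ≈ 8.19·1.73205 ≈ 14.1855
Hypotenuse = 2·8.19 = 16.38

Long leg = 8.19√3 = 14.19, Hypotenuse = 16.38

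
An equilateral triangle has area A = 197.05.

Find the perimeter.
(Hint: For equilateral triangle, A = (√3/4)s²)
A = (√3/4)s²  ⇒  s² = 4A/√3 = 4·197.05/√3 = 788.2/1.73205 ≈ 455.067
s ≈ √455.067 ≈ 21.3323
Perimeter = 3s ≈ 3·21.3323 ≈ 63.9969

Perimeter = 64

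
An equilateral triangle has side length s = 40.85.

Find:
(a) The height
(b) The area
(a) The height splits the triangle into two 30-60-90 halves: h = s·√3/2 = 40.85·1.73205/2 ≈ 70.7543/2 ≈ 35.3771
(b) Area = (√3/4)·s² = (√3/4)·40.85² = (√3/4)·1668.7225 ≈ 0.433013·1668.7225 ≈ 722.578

Height = 35.38, Area = 722.6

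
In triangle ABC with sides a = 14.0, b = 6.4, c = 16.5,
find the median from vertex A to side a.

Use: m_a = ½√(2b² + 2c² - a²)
m_a = ½√(2·6.4² + 2·16.5² − 14.0²) = ½√(2·40.96 + 2·272.25 − 196) = ½√(81.92 + 544.5 − 196) = ½√430.42
√430.42 ≈ 20.7466, so m_a ≈ 10.3733

m_a = 10.37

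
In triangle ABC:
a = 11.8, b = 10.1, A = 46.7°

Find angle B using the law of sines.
a/sin(A) = b/sin(B)  ⇒  sin(B) = b·sin(A)/a = 10.1·sin(46.7°)/11.8
sin(46.7°) ≈ 0.727773
sin(B) ≈ 10.1·0.727773/11.8 ≈ 7.3505/11.8 ≈ 0.622924
B = arcsin(0.622924) ≈ 38.53°
(Since b ≤ a we need B ≤ A, so the obtuse alternative 180° − 38.53° ≈ 141.47° is rejected.)

B = 38.53°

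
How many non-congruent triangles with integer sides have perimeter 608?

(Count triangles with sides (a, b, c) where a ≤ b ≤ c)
Let a ≤ b ≤ c with a + b + c = 608. The only binding inequality is a + b > c, i.e. 608 − c > c, so c < 608/2; and c ≥ 608/3 since c is the largest side.
So 203 ≤ c ≤ 303. For each c, b runs from ⌈(608 − c)/2⌉ up to c (then a = 608 − b − c satisfies 1 ≤ a ≤ b automatically), giving c − ⌈(608 − c)/2⌉ + 1 choices.
Summing over c: 1 + 3 + 4 + 6 + … + 150 + 151  (101 terms, c = 203, …, 303) = 7701
Check (closed form: nearest integer to p²/48 for even p, (p+3)²/48 for odd p): 608²/48 = 369664/48 ≈ 7701.33 → 7701

7701 triangles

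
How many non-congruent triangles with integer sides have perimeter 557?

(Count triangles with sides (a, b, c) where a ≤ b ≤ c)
Let a ≤ b ≤ c with a + b + c = 557. The only binding inequality is a + b > c, i.e. 557 − c > c, so c < 557/2; and c ≥ 557/3 since c is the largest side.
So 186 ≤ c ≤ 278. For each c, b runs from ⌈(557 − c)/2⌉ up to c (then a = 557 − b − c satisfies 1 ≤ a ≤ b automatically), giving c − ⌈(557 − c)/2⌉ + 1 choices.
Summing over c: 1 + 3 + 4 + 6 + … + 138 + 139  (93 terms, c = 186, …, 278) = 6533
Check (closed form: nearest integer to p²/48 for even p, (p+3)²/48 for odd p): (557+3)²/48 = 560²/48 = 313600/48 ≈ 6533.33 → 6533

6533 triangles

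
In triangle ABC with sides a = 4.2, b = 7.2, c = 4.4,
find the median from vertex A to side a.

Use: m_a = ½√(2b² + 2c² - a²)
m_a = ½√(2·7.2² + 2·4.4² − 4.2²) = ½√(2·51.84 + 2·19.36 − 17.64) = ½√(103.68 + 38.72 − 17.64) = ½√124.76
√124.76 ≈ 11.1696, so m_a ≈ 5.5848

m_a = 5.585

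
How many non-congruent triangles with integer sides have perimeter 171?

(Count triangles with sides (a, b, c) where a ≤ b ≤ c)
Let a ≤ b ≤ c with a + b + c = 171. The only binding inequality is a + b > c, i.e. 171 − c > c, so c < 171/2; and c ≥ 171/3 since c is the largest side.
So 57 ≤ c ≤ 85. For each c, b runs from ⌈(171 − c)/2⌉ up to c (then a = 171 − b − c satisfies 1 ≤ a ≤ b automatically), giving c − ⌈(171 − c)/2⌉ + 1 choices.
Summing over c: 1 + 2 + 4 + 5 + … + 41 + 43  (29 terms, c = 57, …, 85) = 631
Check (closed form: nearest integer to p²/48 for even p, (p+3)²/48 for odd p): (171+3)²/48 = 174²/48 = 30276/48 ≈ 630.75 → 631

631 triangles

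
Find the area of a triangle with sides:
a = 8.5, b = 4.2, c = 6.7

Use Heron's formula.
s = (8.5 + 4.2 + 6.7)/2 = 19.4/2 = 9.7
s − a = 1.2, s − b = 5.5, s − c = 3
s(s−a)(s−b)(s−c) = 9.7·1.2·5.5·3 ≈ 192.06
Area = √192.06 ≈ 13.8586

Area = 13.86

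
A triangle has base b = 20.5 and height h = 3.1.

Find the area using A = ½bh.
A = ½·b·h = ½·20.5·3.1 = ½·63.55 = 31.775

Area = 31.775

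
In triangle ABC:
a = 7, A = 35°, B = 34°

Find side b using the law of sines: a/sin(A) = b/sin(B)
a/sin(A) = b/sin(B)  ⇒  b = a·sin(B)/sin(A) = 7·sin(34°)/sin(35°)
sin(34°) ≈ 0.559193, sin(35°) ≈ 0.573576
b ≈ 7·0.559193/0.573576 ≈ 3.91435/0.573576 ≈ 6.82446

b = 6.824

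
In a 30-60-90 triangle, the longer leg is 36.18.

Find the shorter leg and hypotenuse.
In a 30-60-90 triangle the sides are in ratio 1 : √3 : 2, so short leg = long leg/√3 and hypotenuse = 2·(short leg).
Short leg = 36.18/√3 ≈ 36.18/1.73205 ≈ 20.8885
Hypotenuse = 2·20.8885 ≈ 41.7771

Short leg = 20.89, Hypotenuse = 41.78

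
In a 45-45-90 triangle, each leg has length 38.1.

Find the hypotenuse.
In a 45-45-90 triangle the sides are in ratio 1 : 1 : √2, so hypotenuse = leg·√2.
Hypotenuse = 38.1·√2 ≈ 38.1·1.41421 ≈ 53.8815

Hypotenuse = 38.1√2 = 53.88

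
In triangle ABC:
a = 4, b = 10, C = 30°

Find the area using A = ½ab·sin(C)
A = ½·a·b·sin(C) = ½·4·10·sin(30°)
sin(30°) ≈ 0.5
A ≈ ½·40·0.5 = 20·0.5 ≈ 10

Area = 10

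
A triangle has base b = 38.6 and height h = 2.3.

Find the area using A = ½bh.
A = ½·b·h = ½·38.6·2.3 = ½·88.78 = 44.39

Area = 44.39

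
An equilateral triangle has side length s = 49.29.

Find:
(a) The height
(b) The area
(a) The height splits the triangle into two 30-60-90 halves: h = s·√3/2 = 49.29·1.73205/2 ≈ 85.3728/2 ≈ 42.6864
(b) Area = (√3/4)·s² = (√3/4)·49.29² = (√3/4)·2429.5041 ≈ 0.433013·2429.5041 ≈ 1052.01

Height = 42.69, Area = 1052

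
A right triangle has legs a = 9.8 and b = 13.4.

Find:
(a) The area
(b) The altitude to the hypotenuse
(a) The legs are perpendicular, so Area = ½·a·b = ½·9.8·13.4 = ½·131.32 = 65.66
(b) Hypotenuse c = √(a² + b²) = √(96.04 + 179.56) = √275.6 ≈ 16.6012
    Area = ½·c·h_c  ⇒  h_c = 2·Area/c = 131.32/16.6012 ≈ 7.91027

Area = 65.66, h_c = 7.91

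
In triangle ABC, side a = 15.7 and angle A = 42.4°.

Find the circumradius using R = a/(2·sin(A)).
R = a/(2·sin(A)) = 15.7/(2·sin(42.4°))
sin(42.4°) ≈ 0.674302
R ≈ 15.7/(2·0.674302) = 15.7/1.3486 ≈ 11.6417

R = 11.64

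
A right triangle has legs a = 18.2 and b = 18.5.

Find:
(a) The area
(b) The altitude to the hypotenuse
(a) The legs are perpendicular, so Area = ½·a·b = ½·18.2·18.5 = ½·336.7 = 168.35
(b) Hypotenuse c = √(a² + b²) = √(331.24 + 342.25) = √673.49 ≈ 25.9517
    Area = ½·c·h_c  ⇒  h_c = 2·Area/c = 336.7/25.9517 ≈ 12.9741

Area = 168.35, h_c = 12.97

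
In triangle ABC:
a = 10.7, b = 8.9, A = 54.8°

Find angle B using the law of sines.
a/sin(A) = b/sin(B)  ⇒  sin(B) = b·sin(A)/a = 8.9·sin(54.8°)/10.7
sin(54.8°) ≈ 0.817145
sin(B) ≈ 8.9·0.817145/10.7 ≈ 7.27259/10.7 ≈ 0.679681
B = arcsin(0.679681) ≈ 42.8187°
(Since b ≤ a we need B ≤ A, so the obtuse alternative 180° − 42.8187° ≈ 137.181° is rejected.)

B = 42.82°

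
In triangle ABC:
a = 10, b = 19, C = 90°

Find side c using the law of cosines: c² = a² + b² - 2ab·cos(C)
c² = 10² + 19² − 2·10·19·cos(90°)
cos(90°) ≈ 0
c² ≈ 100 + 361 − 380·(0) ≈ 461 − 0 ≈ 461
c ≈ √461 ≈ 21.4709

c = 21.47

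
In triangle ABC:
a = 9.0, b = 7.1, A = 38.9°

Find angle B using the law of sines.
a/sin(A) = b/sin(B)  ⇒  sin(B) = b·sin(A)/a = 7.1·sin(38.9°)/9.0
sin(38.9°) ≈ 0.627963
sin(B) ≈ 7.1·0.627963/9.0 ≈ 4.45854/9.0 ≈ 0.495393
B = arcsin(0.495393) ≈ 29.6957°
(Since b ≤ a we need B ≤ A, so the obtuse alternative 180° − 29.6957° ≈ 150.304° is rejected.)

B = 29.7°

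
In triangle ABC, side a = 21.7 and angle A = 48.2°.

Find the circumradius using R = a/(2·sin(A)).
R = a/(2·sin(A)) = 21.7/(2·sin(48.2°))
sin(48.2°) ≈ 0.745476
R ≈ 21.7/(2·0.745476) = 21.7/1.49095 ≈ 14.5545

R = 14.55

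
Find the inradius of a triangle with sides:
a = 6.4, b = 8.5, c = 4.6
r = Area/s where s is the semi-perimeter.
s = (6.4 + 8.5 + 4.6)/2 = 19.5/2 = 9.75
Area = √(s(s−a)(s−b)(s−c)) = √(9.75·3.35·1.25·5.15) ≈ √210.265 ≈ 14.5005
r ≈ 14.5005/9.75 ≈ 1.48723

r = 1.487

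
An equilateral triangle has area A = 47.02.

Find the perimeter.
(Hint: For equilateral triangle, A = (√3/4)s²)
A = (√3/4)s²  ⇒  s² = 4A/√3 = 4·47.02/√3 = 188.08/1.73205 ≈ 108.588
s ≈ √108.588 ≈ 10.4206
Perimeter = 3s ≈ 3·10.4206 ≈ 31.2617

Perimeter = 31.26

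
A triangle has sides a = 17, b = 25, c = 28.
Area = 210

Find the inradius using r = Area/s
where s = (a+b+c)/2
s = (17 + 25 + 28)/2 = 70/2 = 35
r = Area/s = 210/35 ≈ 6

r = 6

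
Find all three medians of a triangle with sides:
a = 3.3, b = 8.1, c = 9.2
Median formula: m_a = ½√(2b² + 2c² − a²) (and cyclically). a² = 10.89, b² = 65.61, c² = 84.64.
m_a = ½√(2·65.61 + 2·84.64 − 10.89) = ½√289.61 ≈ ½·17.0179 ≈ 8.50897
m_b = ½√(2·10.89 + 2·84.64 − 65.61) = ½√125.45 ≈ ½·11.2004 ≈ 5.60022
m_c = ½√(2·10.89 + 2·65.61 − 84.64) = ½√68.36 ≈ ½·8.26801 ≈ 4.13401

m_a = 8.509, m_b = 5.6, m_c = 4.134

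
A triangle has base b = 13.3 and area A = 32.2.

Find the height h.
A = ½·b·h  ⇒  h = 2A/b = 2·32.2/13.3 = 64.4/13.3 ≈ 4.84211

h = 4.842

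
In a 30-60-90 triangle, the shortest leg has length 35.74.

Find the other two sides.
In a 30-60-90 triangle the sides are in ratio 1 : √3 : 2 (short leg : long leg : hypotenuse).
Long leg = 35.74·√3 ≈ 35.74·1.73205 ≈ 61.9035
Hypotenuse = 2·35.74 = 71.48

Long leg = 35.74√3 = 61.9, Hypotenuse = 71.48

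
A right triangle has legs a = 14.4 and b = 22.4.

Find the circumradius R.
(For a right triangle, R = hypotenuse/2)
Hypotenuse c = √(a² + b²) = √(207.36 + 501.76) = √709.12 ≈ 26.6293
R = c/2 ≈ 26.6293/2 ≈ 13.3147

R = 13.31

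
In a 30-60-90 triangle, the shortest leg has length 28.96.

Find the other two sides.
In a 30-60-90 triangle the sides are in ratio 1 : √3 : 2 (short leg : long leg : hypotenuse).
Long leg = 28.96·√3 ≈ 28.96·1.73205 ≈ 50.1602
Hypotenuse = 2·28.96 = 57.92

Long leg = 28.96√3 = 50.16, Hypotenuse = 57.92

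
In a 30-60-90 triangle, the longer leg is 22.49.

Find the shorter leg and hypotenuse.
In a 30-60-90 triangle the sides are in ratio 1 : √3 : 2, so short leg = long leg/√3 and hypotenuse = 2·(short leg).
Short leg = 22.49/√3 ≈ 22.49/1.73205 ≈ 12.9846
Hypotenuse = 2·12.9846 ≈ 25.9692

Short leg = 12.98, Hypotenuse = 25.97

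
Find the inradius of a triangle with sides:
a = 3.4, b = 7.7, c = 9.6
r = Area/s where s is the semi-perimeter.
s = (3.4 + 7.7 + 9.6)/2 = 20.7/2 = 10.35
Area = √(s(s−a)(s−b)(s−c)) = √(10.35·6.95·2.65·0.75) ≈ √142.966 ≈ 11.9568
r ≈ 11.9568/10.35 ≈ 1.15525

r = 1.155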